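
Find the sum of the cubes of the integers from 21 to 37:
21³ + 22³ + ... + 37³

Use ∑_{k=1}^{n} k³ = [n(n+1)/2]², then subtract the first 20 terms.
∑_{k=1}^{37} k³ = [37×38/2]² = 703² = 494209
∑_{k=1}^{20} k³ = [20×21/2]² = 210² = 44100
∑_{k=21}^{37} k³ = 494209 - 44100 = 450109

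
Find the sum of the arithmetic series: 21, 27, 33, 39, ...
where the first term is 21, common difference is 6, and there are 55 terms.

Sₙ = n/2 × (first + last)
Last term = a + (n-1)d = 21 + (55-1)×6 = 345
S_55 = 55/2 × (21 + 345)
S_55 = 55/2 × 366 = 10065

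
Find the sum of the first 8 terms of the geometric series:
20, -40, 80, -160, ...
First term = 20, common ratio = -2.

Sₙ = a(1 - rⁿ) / (1 - r)
S_8 = 20(1 - (-2)^8) / (1 - (-2))
S_8 = 20(1 - 256) / (3)
S_8 = -1700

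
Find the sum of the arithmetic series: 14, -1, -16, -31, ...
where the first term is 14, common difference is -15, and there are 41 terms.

Sₙ = n/2 × (first + last)
Last term = a + (n-1)d = 14 + (41-1)×(-15) = -586
S_41 = 41/2 × (14 + (-586))
S_41 = 41/2 × (-572) = -11726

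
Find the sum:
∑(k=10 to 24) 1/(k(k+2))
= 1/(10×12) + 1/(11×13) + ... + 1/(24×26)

Partial fractions: 1/(k(k+2)) = (1/2)[1/k - 1/(k+2)]
Telescoping leaves the first two and last two terms:
= (1/2)[1/10 + 1/11 - 1/25 - 1/26]
= 201/3575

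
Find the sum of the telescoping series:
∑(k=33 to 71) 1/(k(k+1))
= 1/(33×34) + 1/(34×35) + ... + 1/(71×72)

Partial fractions: 1/(k(k+1)) = 1/k - 1/(k+1)
The series telescopes:
= (1/33 - 1/34) + (1/34 - 1/35) + ... + (1/71 - 1/72)
= 1/33 - 1/72
= 13/792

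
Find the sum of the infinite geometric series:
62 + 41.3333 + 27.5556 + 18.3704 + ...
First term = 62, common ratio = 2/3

For |r| < 1, S = a / (1 - r)
S = 62 / (1 - (2/3))
S = 62 / (1/3)
S = 186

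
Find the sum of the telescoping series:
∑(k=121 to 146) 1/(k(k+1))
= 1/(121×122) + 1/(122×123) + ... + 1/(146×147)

Partial fractions: 1/(k(k+1)) = 1/k - 1/(k+1)
The series telescopes:
= (1/121 - 1/122) + (1/122 - 1/123) + ... + (1/146 - 1/147)
= 1/121 - 1/147
= 26/17787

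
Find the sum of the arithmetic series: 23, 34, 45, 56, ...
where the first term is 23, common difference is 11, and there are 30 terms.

Sₙ = n/2 × (first + last)
Last term = a + (n-1)d = 23 + (30-1)×11 = 342
S_30 = 30/2 × (23 + 342)
S_30 = 30/2 × 365 = 5475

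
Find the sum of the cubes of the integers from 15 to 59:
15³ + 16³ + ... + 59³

Use ∑_{k=1}^{n} k³ = [n(n+1)/2]², then subtract the first 14 terms.
∑_{k=1}^{59} k³ = [59×60/2]² = 1770² = 3132900
∑_{k=1}^{14} k³ = [14×15/2]² = 105² = 11025
∑_{k=15}^{59} k³ = 3132900 - 11025 = 3121875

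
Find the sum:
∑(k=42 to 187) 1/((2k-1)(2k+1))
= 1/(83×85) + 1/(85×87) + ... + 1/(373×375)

Partial fractions: 1/((2k-1)(2k+1)) = (1/2)[1/(2k-1) - 1/(2k+1)]
The series telescopes:
= (1/2)[1/83 - 1/375]
= 146/31125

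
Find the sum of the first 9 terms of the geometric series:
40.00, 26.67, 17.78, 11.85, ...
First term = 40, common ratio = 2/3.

Sₙ = a(1 - rⁿ) / (1 - r)
S_9 = 40(1 - (2/3)^9) / (1 - (2/3))
S_9 = 40(1 - (512/19683)) / (1/3)
S_9 = 766840/6561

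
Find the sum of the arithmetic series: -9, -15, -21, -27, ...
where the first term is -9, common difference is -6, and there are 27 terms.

Sₙ = n/2 × (first + last)
Last term = a + (n-1)d = -9 + (27-1)×(-6) = -165
S_27 = 27/2 × (-9 + (-165))
S_27 = 27/2 × (-174) = -2349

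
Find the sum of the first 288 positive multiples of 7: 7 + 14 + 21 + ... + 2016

Factor out 7: = 7(1 + 2 + ... + 288) = 7 × n(n+1)/2
= 7 × 288×289/2
= 7 × 41616
= 291312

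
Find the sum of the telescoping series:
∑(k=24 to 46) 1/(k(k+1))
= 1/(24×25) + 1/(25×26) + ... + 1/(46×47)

Partial fractions: 1/(k(k+1)) = 1/k - 1/(k+1)
The series telescopes:
= (1/24 - 1/25) + (1/25 - 1/26) + ... + (1/46 - 1/47)
= 1/24 - 1/47
= 23/1128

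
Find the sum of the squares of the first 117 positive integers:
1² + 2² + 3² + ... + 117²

Formula: ∑k² = n(n+1)(2n+1)/6
= 117×118×235/6
= 3244410/6
= 540735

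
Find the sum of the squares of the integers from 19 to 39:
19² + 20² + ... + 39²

Use ∑_{k=1}^{n} k² = n(n+1)(2n+1)/6, then subtract the first 18 terms.
∑_{k=1}^{39} k² = 39×40×79/6 = 20540
∑_{k=1}^{18} k² = 18×19×37/6 = 2109
∑_{k=19}^{39} k² = 20540 - 2109 = 18431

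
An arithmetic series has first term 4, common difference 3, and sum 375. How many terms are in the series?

Using S = n/2 × [2a + (n-1)d]
375 = n/2 × [2(4) + (n-1)(3)]
375 = n/2 × [8 + 3n - 3]
750 = n × [5 + 3n]
3n² + (5)n - 750 = 0
Discriminant: Δ = (5)² - 4(3)(-750) = 25 + 9000 = 9025
√Δ = 95
n = [-(5) + √Δ] / (2·3) = (-5 + 95) / 6 = 90 / 6 = 15
(The negative root is discarded since n must be a positive integer.)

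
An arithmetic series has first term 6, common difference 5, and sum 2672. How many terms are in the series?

Using S = n/2 × [2a + (n-1)d]
2672 = n/2 × [2(6) + (n-1)(5)]
2672 = n/2 × [12 + 5n - 5]
5344 = n × [7 + 5n]
5n² + (7)n - 5344 = 0
Discriminant: Δ = (7)² - 4(5)(-5344) = 49 + 106880 = 106929
√Δ = 327
n = [-(7) + √Δ] / (2·5) = (-7 + 327) / 10 = 320 / 10 = 32
(The negative root is discarded since n must be a positive integer.)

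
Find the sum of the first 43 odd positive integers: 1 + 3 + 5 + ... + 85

Sum of first n odd numbers = n²
= 43²
= 1849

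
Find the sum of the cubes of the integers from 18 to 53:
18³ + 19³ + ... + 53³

Use ∑_{k=1}^{n} k³ = [n(n+1)/2]², then subtract the first 17 terms.
∑_{k=1}^{53} k³ = [53×54/2]² = 1431² = 2047761
∑_{k=1}^{17} k³ = [17×18/2]² = 153² = 23409
∑_{k=18}^{53} k³ = 2047761 - 23409 = 2024352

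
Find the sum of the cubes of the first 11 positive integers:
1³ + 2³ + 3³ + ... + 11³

Formula: ∑k³ = [n(n+1)/2]²
= [11×12/2]²
= 66²
= 4356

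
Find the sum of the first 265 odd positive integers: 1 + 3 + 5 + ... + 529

Sum of first n odd numbers = n²
= 265²
= 70225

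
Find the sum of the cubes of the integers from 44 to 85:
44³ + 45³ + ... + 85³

Use ∑_{k=1}^{n} k³ = [n(n+1)/2]², then subtract the first 43 terms.
∑_{k=1}^{85} k³ = [85×86/2]² = 3655² = 13359025
∑_{k=1}^{43} k³ = [43×44/2]² = 946² = 894916
∑_{k=44}^{85} k³ = 13359025 - 894916 = 12464109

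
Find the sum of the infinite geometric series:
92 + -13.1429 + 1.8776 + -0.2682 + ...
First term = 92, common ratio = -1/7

For |r| < 1, S = a / (1 - r)
S = 92 / (1 - (-1/7))
S = 92 / (8/7)
S = 161/2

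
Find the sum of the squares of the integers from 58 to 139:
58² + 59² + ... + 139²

Use ∑_{k=1}^{n} k² = n(n+1)(2n+1)/6, then subtract the first 57 terms.
∑_{k=1}^{139} k² = 139×140×279/6 = 904890
∑_{k=1}^{57} k² = 57×58×115/6 = 63365
∑_{k=58}^{139} k² = 904890 - 63365 = 841525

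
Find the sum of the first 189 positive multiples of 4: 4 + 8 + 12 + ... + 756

Factor out 4: = 4(1 + 2 + ... + 189) = 4 × n(n+1)/2
= 4 × 189×190/2
= 4 × 17955
= 71820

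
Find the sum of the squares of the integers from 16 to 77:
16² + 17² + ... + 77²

Use ∑_{k=1}^{n} k² = n(n+1)(2n+1)/6, then subtract the first 15 terms.
∑_{k=1}^{77} k² = 77×78×155/6 = 155155
∑_{k=1}^{15} k² = 15×16×31/6 = 1240
∑_{k=16}^{77} k² = 155155 - 1240 = 153915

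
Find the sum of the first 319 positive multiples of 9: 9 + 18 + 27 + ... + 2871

Factor out 9: = 9(1 + 2 + ... + 319) = 9 × n(n+1)/2
= 9 × 319×320/2
= 9 × 51040
= 459360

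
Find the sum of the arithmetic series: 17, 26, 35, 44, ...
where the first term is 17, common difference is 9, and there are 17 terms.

Sₙ = n/2 × (first + last)
Last term = a + (n-1)d = 17 + (17-1)×9 = 161
S_17 = 17/2 × (17 + 161)
S_17 = 17/2 × 178 = 1513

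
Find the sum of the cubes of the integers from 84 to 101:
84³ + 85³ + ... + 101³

Use ∑_{k=1}^{n} k³ = [n(n+1)/2]², then subtract the first 83 terms.
∑_{k=1}^{101} k³ = [101×102/2]² = 5151² = 26532801
∑_{k=1}^{83} k³ = [83×84/2]² = 3486² = 12152196
∑_{k=84}^{101} k³ = 26532801 - 12152196 = 14380605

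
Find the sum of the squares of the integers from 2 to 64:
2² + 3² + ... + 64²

Use ∑_{k=1}^{n} k² = n(n+1)(2n+1)/6, then subtract the first 1 terms.
∑_{k=1}^{64} k² = 64×65×129/6 = 89440
∑_{k=1}^{1} k² = 1×2×3/6 = 1
∑_{k=2}^{64} k² = 89440 - 1 = 89439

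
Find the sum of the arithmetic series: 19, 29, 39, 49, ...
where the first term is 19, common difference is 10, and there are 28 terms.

Sₙ = n/2 × (first + last)
Last term = a + (n-1)d = 19 + (28-1)×10 = 289
S_28 = 28/2 × (19 + 289)
S_28 = 28/2 × 308 = 4312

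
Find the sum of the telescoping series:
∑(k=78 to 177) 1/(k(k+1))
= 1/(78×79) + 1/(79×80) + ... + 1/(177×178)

Partial fractions: 1/(k(k+1)) = 1/k - 1/(k+1)
The series telescopes:
= (1/78 - 1/79) + (1/79 - 1/80) + ... + (1/177 - 1/178)
= 1/78 - 1/178
= 25/3471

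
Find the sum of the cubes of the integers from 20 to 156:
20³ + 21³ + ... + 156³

Use ∑_{k=1}^{n} k³ = [n(n+1)/2]², then subtract the first 19 terms.
∑_{k=1}^{156} k³ = [156×157/2]² = 12246² = 149964516
∑_{k=1}^{19} k³ = [19×20/2]² = 190² = 36100
∑_{k=20}^{156} k³ = 149964516 - 36100 = 149928416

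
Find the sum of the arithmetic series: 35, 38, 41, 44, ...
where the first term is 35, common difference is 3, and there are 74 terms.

Sₙ = n/2 × (first + last)
Last term = a + (n-1)d = 35 + (74-1)×3 = 254
S_74 = 74/2 × (35 + 254)
S_74 = 74/2 × 289 = 10693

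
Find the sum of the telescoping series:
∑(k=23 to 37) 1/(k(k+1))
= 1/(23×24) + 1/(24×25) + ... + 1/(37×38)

Partial fractions: 1/(k(k+1)) = 1/k - 1/(k+1)
The series telescopes:
= (1/23 - 1/24) + (1/24 - 1/25) + ... + (1/37 - 1/38)
= 1/23 - 1/38
= 15/874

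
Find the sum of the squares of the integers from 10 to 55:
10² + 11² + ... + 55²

Use ∑_{k=1}^{n} k² = n(n+1)(2n+1)/6, then subtract the first 9 terms.
∑_{k=1}^{55} k² = 55×56×111/6 = 56980
∑_{k=1}^{9} k² = 9×10×19/6 = 285
∑_{k=10}^{55} k² = 56980 - 285 = 56695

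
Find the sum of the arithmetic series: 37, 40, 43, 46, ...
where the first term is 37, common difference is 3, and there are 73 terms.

Sₙ = n/2 × (first + last)
Last term = a + (n-1)d = 37 + (73-1)×3 = 253
S_73 = 73/2 × (37 + 253)
S_73 = 73/2 × 290 = 10585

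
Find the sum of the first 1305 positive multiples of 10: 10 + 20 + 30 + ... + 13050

Factor out 10: = 10(1 + 2 + ... + 1305) = 10 × n(n+1)/2
= 10 × 1305×1306/2
= 10 × 852165
= 8521650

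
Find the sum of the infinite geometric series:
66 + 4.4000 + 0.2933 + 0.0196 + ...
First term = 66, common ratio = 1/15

For |r| < 1, S = a / (1 - r)
S = 66 / (1 - (1/15))
S = 66 / (14/15)
S = 495/7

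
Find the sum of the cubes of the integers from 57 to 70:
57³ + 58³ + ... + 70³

Use ∑_{k=1}^{n} k³ = [n(n+1)/2]², then subtract the first 56 terms.
∑_{k=1}^{70} k³ = [70×71/2]² = 2485² = 6175225
∑_{k=1}^{56} k³ = [56×57/2]² = 1596² = 2547216
∑_{k=57}^{70} k³ = 6175225 - 2547216 = 3628009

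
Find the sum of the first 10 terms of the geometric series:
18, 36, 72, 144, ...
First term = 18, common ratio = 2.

Sₙ = a(1 - rⁿ) / (1 - r)
S_10 = 18(1 - 2^10) / (1 - 2)
S_10 = 18(1 - 1024) / (-1)
S_10 = 18414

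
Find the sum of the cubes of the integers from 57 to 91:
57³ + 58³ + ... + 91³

Use ∑_{k=1}^{n} k³ = [n(n+1)/2]², then subtract the first 56 terms.
∑_{k=1}^{91} k³ = [91×92/2]² = 4186² = 17522596
∑_{k=1}^{56} k³ = [56×57/2]² = 1596² = 2547216
∑_{k=57}^{91} k³ = 17522596 - 2547216 = 14975380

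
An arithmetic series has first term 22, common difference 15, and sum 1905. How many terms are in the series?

Using S = n/2 × [2a + (n-1)d]
1905 = n/2 × [2(22) + (n-1)(15)]
1905 = n/2 × [44 + 15n - 15]
3810 = n × [29 + 15n]
15n² + (29)n - 3810 = 0
Discriminant: Δ = (29)² - 4(15)(-3810) = 841 + 228600 = 229441
√Δ = 479
n = [-(29) + √Δ] / (2·15) = (-29 + 479) / 30 = 450 / 30 = 15
(The negative root is discarded since n must be a positive integer.)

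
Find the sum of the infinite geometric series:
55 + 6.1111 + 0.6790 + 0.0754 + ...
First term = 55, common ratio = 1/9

For |r| < 1, S = a / (1 - r)
S = 55 / (1 - (1/9))
S = 55 / (8/9)
S = 495/8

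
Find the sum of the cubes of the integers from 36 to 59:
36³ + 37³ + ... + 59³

Use ∑_{k=1}^{n} k³ = [n(n+1)/2]², then subtract the first 35 terms.
∑_{k=1}^{59} k³ = [59×60/2]² = 1770² = 3132900
∑_{k=1}^{35} k³ = [35×36/2]² = 630² = 396900
∑_{k=36}^{59} k³ = 3132900 - 396900 = 2736000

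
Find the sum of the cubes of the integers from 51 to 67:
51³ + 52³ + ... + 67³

Use ∑_{k=1}^{n} k³ = [n(n+1)/2]², then subtract the first 50 terms.
∑_{k=1}^{67} k³ = [67×68/2]² = 2278² = 5189284
∑_{k=1}^{50} k³ = [50×51/2]² = 1275² = 1625625
∑_{k=51}^{67} k³ = 5189284 - 1625625 = 3563659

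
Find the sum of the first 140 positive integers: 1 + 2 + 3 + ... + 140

Formula: ∑k = n(n+1)/2
= 140×141/2
= 19740/2
= 9870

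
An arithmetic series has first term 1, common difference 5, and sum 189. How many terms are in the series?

Using S = n/2 × [2a + (n-1)d]
189 = n/2 × [2(1) + (n-1)(5)]
189 = n/2 × [2 + 5n - 5]
378 = n × [-3 + 5n]
5n² + (-3)n - 378 = 0
Discriminant: Δ = (-3)² - 4(5)(-378) = 9 + 7560 = 7569
√Δ = 87
n = [-(-3) + √Δ] / (2·5) = (3 + 87) / 10 = 90 / 10 = 9
(The negative root is discarded since n must be a positive integer.)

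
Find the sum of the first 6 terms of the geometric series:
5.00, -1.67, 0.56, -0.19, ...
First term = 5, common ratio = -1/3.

Sₙ = a(1 - rⁿ) / (1 - r)
S_6 = 5(1 - (-1/3)^6) / (1 - (-1/3))
S_6 = 5(1 - (1/729)) / (4/3)
S_6 = 910/243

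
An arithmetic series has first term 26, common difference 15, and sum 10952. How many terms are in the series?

Using S = n/2 × [2a + (n-1)d]
10952 = n/2 × [2(26) + (n-1)(15)]
10952 = n/2 × [52 + 15n - 15]
21904 = n × [37 + 15n]
15n² + (37)n - 21904 = 0
Discriminant: Δ = (37)² - 4(15)(-21904) = 1369 + 1314240 = 1315609
√Δ = 1147
n = [-(37) + √Δ] / (2·15) = (-37 + 1147) / 30 = 1110 / 30 = 37
(The negative root is discarded since n must be a positive integer.)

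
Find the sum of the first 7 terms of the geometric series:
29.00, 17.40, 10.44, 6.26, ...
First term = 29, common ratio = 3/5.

Sₙ = a(1 - rⁿ) / (1 - r)
S_7 = 29(1 - (3/5)^7) / (1 - (3/5))
S_7 = 29(1 - (2187/78125)) / (2/5)
S_7 = 1101101/15625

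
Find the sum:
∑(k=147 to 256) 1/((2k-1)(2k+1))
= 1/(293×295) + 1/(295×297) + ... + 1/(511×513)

Partial fractions: 1/((2k-1)(2k+1)) = (1/2)[1/(2k-1) - 1/(2k+1)]
The series telescopes:
= (1/2)[1/293 - 1/513]
= 110/150309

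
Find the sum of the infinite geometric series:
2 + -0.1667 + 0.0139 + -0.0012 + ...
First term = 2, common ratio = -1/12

For |r| < 1, S = a / (1 - r)
S = 2 / (1 - (-1/12))
S = 2 / (13/12)
S = 24/13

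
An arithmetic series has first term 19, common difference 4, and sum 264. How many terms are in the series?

Using S = n/2 × [2a + (n-1)d]
264 = n/2 × [2(19) + (n-1)(4)]
264 = n/2 × [38 + 4n - 4]
528 = n × [34 + 4n]
4n² + (34)n - 528 = 0
Discriminant: Δ = (34)² - 4(4)(-528) = 1156 + 8448 = 9604
√Δ = 98
n = [-(34) + √Δ] / (2·4) = (-34 + 98) / 8 = 64 / 8 = 8
(The negative root is discarded since n must be a positive integer.)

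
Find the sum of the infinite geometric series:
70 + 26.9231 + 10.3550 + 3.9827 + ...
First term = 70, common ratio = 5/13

For |r| < 1, S = a / (1 - r)
S = 70 / (1 - (5/13))
S = 70 / (8/13)
S = 455/4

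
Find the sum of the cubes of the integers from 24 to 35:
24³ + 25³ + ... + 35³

Use ∑_{k=1}^{n} k³ = [n(n+1)/2]², then subtract the first 23 terms.
∑_{k=1}^{35} k³ = [35×36/2]² = 630² = 396900
∑_{k=1}^{23} k³ = [23×24/2]² = 276² = 76176
∑_{k=24}^{35} k³ = 396900 - 76176 = 320724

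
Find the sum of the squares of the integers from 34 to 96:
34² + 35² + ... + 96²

Use ∑_{k=1}^{n} k² = n(n+1)(2n+1)/6, then subtract the first 33 terms.
∑_{k=1}^{96} k² = 96×97×193/6 = 299536
∑_{k=1}^{33} k² = 33×34×67/6 = 12529
∑_{k=34}^{96} k² = 299536 - 12529 = 287007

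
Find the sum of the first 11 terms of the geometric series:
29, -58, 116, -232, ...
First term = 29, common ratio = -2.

Sₙ = a(1 - rⁿ) / (1 - r)
S_11 = 29(1 - (-2)^11) / (1 - (-2))
S_11 = 29(1 - (-2048)) / (3)
S_11 = 19807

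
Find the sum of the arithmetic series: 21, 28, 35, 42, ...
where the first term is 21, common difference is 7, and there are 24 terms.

Sₙ = n/2 × (first + last)
Last term = a + (n-1)d = 21 + (24-1)×7 = 182
S_24 = 24/2 × (21 + 182)
S_24 = 24/2 × 203 = 2436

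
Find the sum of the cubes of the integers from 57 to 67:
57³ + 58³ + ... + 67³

Use ∑_{k=1}^{n} k³ = [n(n+1)/2]², then subtract the first 56 terms.
∑_{k=1}^{67} k³ = [67×68/2]² = 2278² = 5189284
∑_{k=1}^{56} k³ = [56×57/2]² = 1596² = 2547216
∑_{k=57}^{67} k³ = 5189284 - 2547216 = 2642068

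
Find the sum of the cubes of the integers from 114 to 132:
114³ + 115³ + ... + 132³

Use ∑_{k=1}^{n} k³ = [n(n+1)/2]², then subtract the first 113 terms.
∑_{k=1}^{132} k³ = [132×133/2]² = 8778² = 77053284
∑_{k=1}^{113} k³ = [113×114/2]² = 6441² = 41486481
∑_{k=114}^{132} k³ = 77053284 - 41486481 = 35566803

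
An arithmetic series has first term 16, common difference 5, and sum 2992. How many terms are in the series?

Using S = n/2 × [2a + (n-1)d]
2992 = n/2 × [2(16) + (n-1)(5)]
2992 = n/2 × [32 + 5n - 5]
5984 = n × [27 + 5n]
5n² + (27)n - 5984 = 0
Discriminant: Δ = (27)² - 4(5)(-5984) = 729 + 119680 = 120409
√Δ = 347
n = [-(27) + √Δ] / (2·5) = (-27 + 347) / 10 = 320 / 10 = 32
(The negative root is discarded since n must be a positive integer.)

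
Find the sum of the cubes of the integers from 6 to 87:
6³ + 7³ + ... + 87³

Use ∑_{k=1}^{n} k³ = [n(n+1)/2]², then subtract the first 5 terms.
∑_{k=1}^{87} k³ = [87×88/2]² = 3828² = 14653584
∑_{k=1}^{5} k³ = [5×6/2]² = 15² = 225
∑_{k=6}^{87} k³ = 14653584 - 225 = 14653359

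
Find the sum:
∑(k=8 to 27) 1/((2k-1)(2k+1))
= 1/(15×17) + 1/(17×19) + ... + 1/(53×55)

Partial fractions: 1/((2k-1)(2k+1)) = (1/2)[1/(2k-1) - 1/(2k+1)]
The series telescopes:
= (1/2)[1/15 - 1/55]
= 4/165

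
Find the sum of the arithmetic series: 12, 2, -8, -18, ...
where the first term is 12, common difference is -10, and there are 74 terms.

Sₙ = n/2 × (first + last)
Last term = a + (n-1)d = 12 + (74-1)×(-10) = -718
S_74 = 74/2 × (12 + (-718))
S_74 = 74/2 × (-706) = -26122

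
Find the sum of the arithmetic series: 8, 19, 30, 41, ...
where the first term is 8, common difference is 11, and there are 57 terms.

Sₙ = n/2 × (first + last)
Last term = a + (n-1)d = 8 + (57-1)×11 = 624
S_57 = 57/2 × (8 + 624)
S_57 = 57/2 × 632 = 18012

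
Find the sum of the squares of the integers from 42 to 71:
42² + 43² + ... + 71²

Use ∑_{k=1}^{n} k² = n(n+1)(2n+1)/6, then subtract the first 41 terms.
∑_{k=1}^{71} k² = 71×72×143/6 = 121836
∑_{k=1}^{41} k² = 41×42×83/6 = 23821
∑_{k=42}^{71} k² = 121836 - 23821 = 98015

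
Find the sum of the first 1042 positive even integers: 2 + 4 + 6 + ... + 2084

Sum of first n even numbers = n(n+1)
= 1042×1043
= 1086806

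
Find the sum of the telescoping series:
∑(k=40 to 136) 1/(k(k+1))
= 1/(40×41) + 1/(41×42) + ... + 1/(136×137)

Partial fractions: 1/(k(k+1)) = 1/k - 1/(k+1)
The series telescopes:
= (1/40 - 1/41) + (1/41 - 1/42) + ... + (1/136 - 1/137)
= 1/40 - 1/137
= 97/5480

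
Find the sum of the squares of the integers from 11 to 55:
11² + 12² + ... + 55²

Use ∑_{k=1}^{n} k² = n(n+1)(2n+1)/6, then subtract the first 10 terms.
∑_{k=1}^{55} k² = 55×56×111/6 = 56980
∑_{k=1}^{10} k² = 10×11×21/6 = 385
∑_{k=11}^{55} k² = 56980 - 385 = 56595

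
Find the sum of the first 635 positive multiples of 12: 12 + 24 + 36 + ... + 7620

Factor out 12: = 12(1 + 2 + ... + 635) = 12 × n(n+1)/2
= 12 × 635×636/2
= 12 × 201930
= 2423160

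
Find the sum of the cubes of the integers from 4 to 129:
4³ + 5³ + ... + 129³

Use ∑_{k=1}^{n} k³ = [n(n+1)/2]², then subtract the first 3 terms.
∑_{k=1}^{129} k³ = [129×130/2]² = 8385² = 70308225
∑_{k=1}^{3} k³ = [3×4/2]² = 6² = 36
∑_{k=4}^{129} k³ = 70308225 - 36 = 70308189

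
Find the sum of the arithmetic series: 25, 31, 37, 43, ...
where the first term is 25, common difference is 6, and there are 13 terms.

Sₙ = n/2 × (first + last)
Last term = a + (n-1)d = 25 + (13-1)×6 = 97
S_13 = 13/2 × (25 + 97)
S_13 = 13/2 × 122 = 793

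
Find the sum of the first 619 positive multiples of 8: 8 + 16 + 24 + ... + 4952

Factor out 8: = 8(1 + 2 + ... + 619) = 8 × n(n+1)/2
= 8 × 619×620/2
= 8 × 191890
= 1535120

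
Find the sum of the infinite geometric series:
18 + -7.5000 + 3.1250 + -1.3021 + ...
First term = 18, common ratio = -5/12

For |r| < 1, S = a / (1 - r)
S = 18 / (1 - (-5/12))
S = 18 / (17/12)
S = 216/17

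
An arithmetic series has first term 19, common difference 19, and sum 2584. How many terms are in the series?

Using S = n/2 × [2a + (n-1)d]
2584 = n/2 × [2(19) + (n-1)(19)]
2584 = n/2 × [38 + 19n - 19]
5168 = n × [19 + 19n]
19n² + (19)n - 5168 = 0
Discriminant: Δ = (19)² - 4(19)(-5168) = 361 + 392768 = 393129
√Δ = 627
n = [-(19) + √Δ] / (2·19) = (-19 + 627) / 38 = 608 / 38 = 16
(The negative root is discarded since n must be a positive integer.)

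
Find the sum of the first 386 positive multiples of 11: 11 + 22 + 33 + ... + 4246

Factor out 11: = 11(1 + 2 + ... + 386) = 11 × n(n+1)/2
= 11 × 386×387/2
= 11 × 74691
= 821601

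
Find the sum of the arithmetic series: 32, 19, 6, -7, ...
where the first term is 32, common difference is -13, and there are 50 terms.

Sₙ = n/2 × (first + last)
Last term = a + (n-1)d = 32 + (50-1)×(-13) = -605
S_50 = 50/2 × (32 + (-605))
S_50 = 50/2 × (-573) = -14325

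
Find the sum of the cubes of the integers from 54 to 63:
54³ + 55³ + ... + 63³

Use ∑_{k=1}^{n} k³ = [n(n+1)/2]², then subtract the first 53 terms.
∑_{k=1}^{63} k³ = [63×64/2]² = 2016² = 4064256
∑_{k=1}^{53} k³ = [53×54/2]² = 1431² = 2047761
∑_{k=54}^{63} k³ = 4064256 - 2047761 = 2016495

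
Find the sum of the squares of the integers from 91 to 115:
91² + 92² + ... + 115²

Use ∑_{k=1}^{n} k² = n(n+1)(2n+1)/6, then subtract the first 90 terms.
∑_{k=1}^{115} k² = 115×116×231/6 = 513590
∑_{k=1}^{90} k² = 90×91×181/6 = 247065
∑_{k=91}^{115} k² = 513590 - 247065 = 266525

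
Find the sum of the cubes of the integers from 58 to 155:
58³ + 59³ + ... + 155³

Use ∑_{k=1}^{n} k³ = [n(n+1)/2]², then subtract the first 57 terms.
∑_{k=1}^{155} k³ = [155×156/2]² = 12090² = 146168100
∑_{k=1}^{57} k³ = [57×58/2]² = 1653² = 2732409
∑_{k=58}^{155} k³ = 146168100 - 2732409 = 143435691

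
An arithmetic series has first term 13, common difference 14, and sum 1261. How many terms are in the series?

Using S = n/2 × [2a + (n-1)d]
1261 = n/2 × [2(13) + (n-1)(14)]
1261 = n/2 × [26 + 14n - 14]
2522 = n × [12 + 14n]
14n² + (12)n - 2522 = 0
Discriminant: Δ = (12)² - 4(14)(-2522) = 144 + 141232 = 141376
√Δ = 376
n = [-(12) + √Δ] / (2·14) = (-12 + 376) / 28 = 364 / 28 = 13
(The negative root is discarded since n must be a positive integer.)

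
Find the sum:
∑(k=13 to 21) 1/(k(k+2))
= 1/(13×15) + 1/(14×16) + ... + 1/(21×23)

Partial fractions: 1/(k(k+2)) = (1/2)[1/k - 1/(k+2)]
Telescoping leaves the first two and last two terms:
= (1/2)[1/13 + 1/14 - 1/22 - 1/23]
= 684/23023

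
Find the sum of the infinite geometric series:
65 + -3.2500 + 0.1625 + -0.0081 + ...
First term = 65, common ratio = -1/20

For |r| < 1, S = a / (1 - r)
S = 65 / (1 - (-1/20))
S = 65 / (21/20)
S = 1300/21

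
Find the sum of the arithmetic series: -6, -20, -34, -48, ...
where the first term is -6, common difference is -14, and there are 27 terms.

Sₙ = n/2 × (first + last)
Last term = a + (n-1)d = -6 + (27-1)×(-14) = -370
S_27 = 27/2 × (-6 + (-370))
S_27 = 27/2 × (-376) = -5076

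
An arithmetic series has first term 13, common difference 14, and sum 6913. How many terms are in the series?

Using S = n/2 × [2a + (n-1)d]
6913 = n/2 × [2(13) + (n-1)(14)]
6913 = n/2 × [26 + 14n - 14]
13826 = n × [12 + 14n]
14n² + (12)n - 13826 = 0
Discriminant: Δ = (12)² - 4(14)(-13826) = 144 + 774256 = 774400
√Δ = 880
n = [-(12) + √Δ] / (2·14) = (-12 + 880) / 28 = 868 / 28 = 31
(The negative root is discarded since n must be a positive integer.)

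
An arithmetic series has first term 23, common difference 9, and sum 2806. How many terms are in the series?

Using S = n/2 × [2a + (n-1)d]
2806 = n/2 × [2(23) + (n-1)(9)]
2806 = n/2 × [46 + 9n - 9]
5612 = n × [37 + 9n]
9n² + (37)n - 5612 = 0
Discriminant: Δ = (37)² - 4(9)(-5612) = 1369 + 202032 = 203401
√Δ = 451
n = [-(37) + √Δ] / (2·9) = (-37 + 451) / 18 = 414 / 18 = 23
(The negative root is discarded since n must be a positive integer.)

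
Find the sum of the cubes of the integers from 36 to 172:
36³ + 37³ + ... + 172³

Use ∑_{k=1}^{n} k³ = [n(n+1)/2]², then subtract the first 35 terms.
∑_{k=1}^{172} k³ = [172×173/2]² = 14878² = 221354884
∑_{k=1}^{35} k³ = [35×36/2]² = 630² = 396900
∑_{k=36}^{172} k³ = 221354884 - 396900 = 220957984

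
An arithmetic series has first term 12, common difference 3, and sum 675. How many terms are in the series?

Using S = n/2 × [2a + (n-1)d]
675 = n/2 × [2(12) + (n-1)(3)]
675 = n/2 × [24 + 3n - 3]
1350 = n × [21 + 3n]
3n² + (21)n - 1350 = 0
Discriminant: Δ = (21)² - 4(3)(-1350) = 441 + 16200 = 16641
√Δ = 129
n = [-(21) + √Δ] / (2·3) = (-21 + 129) / 6 = 108 / 6 = 18
(The negative root is discarded since n must be a positive integer.)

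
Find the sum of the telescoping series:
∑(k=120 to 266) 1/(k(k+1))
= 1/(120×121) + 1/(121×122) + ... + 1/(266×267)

Partial fractions: 1/(k(k+1)) = 1/k - 1/(k+1)
The series telescopes:
= (1/120 - 1/121) + (1/121 - 1/122) + ... + (1/266 - 1/267)
= 1/120 - 1/267
= 49/10680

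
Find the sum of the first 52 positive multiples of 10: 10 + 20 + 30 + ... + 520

Factor out 10: = 10(1 + 2 + ... + 52) = 10 × n(n+1)/2
= 10 × 52×53/2
= 10 × 1378
= 13780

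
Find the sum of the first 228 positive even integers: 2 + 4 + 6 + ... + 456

Sum of first n even numbers = n(n+1)
= 228×229
= 52212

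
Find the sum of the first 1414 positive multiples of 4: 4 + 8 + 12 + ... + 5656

Factor out 4: = 4(1 + 2 + ... + 1414) = 4 × n(n+1)/2
= 4 × 1414×1415/2
= 4 × 1000405
= 4001620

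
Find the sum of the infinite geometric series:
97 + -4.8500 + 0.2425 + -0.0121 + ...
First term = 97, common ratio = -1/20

For |r| < 1, S = a / (1 - r)
S = 97 / (1 - (-1/20))
S = 97 / (21/20)
S = 1940/21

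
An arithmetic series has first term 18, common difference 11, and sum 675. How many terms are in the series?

Using S = n/2 × [2a + (n-1)d]
675 = n/2 × [2(18) + (n-1)(11)]
675 = n/2 × [36 + 11n - 11]
1350 = n × [25 + 11n]
11n² + (25)n - 1350 = 0
Discriminant: Δ = (25)² - 4(11)(-1350) = 625 + 59400 = 60025
√Δ = 245
n = [-(25) + √Δ] / (2·11) = (-25 + 245) / 22 = 220 / 22 = 10
(The negative root is discarded since n must be a positive integer.)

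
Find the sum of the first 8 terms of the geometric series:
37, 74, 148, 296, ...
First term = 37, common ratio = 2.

Sₙ = a(1 - rⁿ) / (1 - r)
S_8 = 37(1 - 2^8) / (1 - 2)
S_8 = 37(1 - 256) / (-1)
S_8 = 9435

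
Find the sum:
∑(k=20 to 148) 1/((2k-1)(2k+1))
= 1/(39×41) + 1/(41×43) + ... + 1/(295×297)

Partial fractions: 1/((2k-1)(2k+1)) = (1/2)[1/(2k-1) - 1/(2k+1)]
The series telescopes:
= (1/2)[1/39 - 1/297]
= 43/3861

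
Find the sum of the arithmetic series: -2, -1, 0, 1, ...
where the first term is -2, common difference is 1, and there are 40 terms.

Sₙ = n/2 × (first + last)
Last term = a + (n-1)d = -2 + (40-1)×1 = 37
S_40 = 40/2 × (-2 + 37)
S_40 = 40/2 × 35 = 700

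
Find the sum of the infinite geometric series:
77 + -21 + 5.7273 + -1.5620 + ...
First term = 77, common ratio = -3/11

For |r| < 1, S = a / (1 - r)
S = 77 / (1 - (-3/11))
S = 77 / (14/11)
S = 121/2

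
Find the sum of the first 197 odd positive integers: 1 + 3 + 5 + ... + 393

Sum of first n odd numbers = n²
= 197²
= 38809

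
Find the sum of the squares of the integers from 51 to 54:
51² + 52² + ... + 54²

Use ∑_{k=1}^{n} k² = n(n+1)(2n+1)/6, then subtract the first 50 terms.
∑_{k=1}^{54} k² = 54×55×109/6 = 53955
∑_{k=1}^{50} k² = 50×51×101/6 = 42925
∑_{k=51}^{54} k² = 53955 - 42925 = 11030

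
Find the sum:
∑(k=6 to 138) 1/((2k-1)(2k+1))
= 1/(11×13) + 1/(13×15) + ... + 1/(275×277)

Partial fractions: 1/((2k-1)(2k+1)) = (1/2)[1/(2k-1) - 1/(2k+1)]
The series telescopes:
= (1/2)[1/11 - 1/277]
= 133/3047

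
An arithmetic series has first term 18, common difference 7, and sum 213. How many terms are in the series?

Using S = n/2 × [2a + (n-1)d]
213 = n/2 × [2(18) + (n-1)(7)]
213 = n/2 × [36 + 7n - 7]
426 = n × [29 + 7n]
7n² + (29)n - 426 = 0
Discriminant: Δ = (29)² - 4(7)(-426) = 841 + 11928 = 12769
√Δ = 113
n = [-(29) + √Δ] / (2·7) = (-29 + 113) / 14 = 84 / 14 = 6
(The negative root is discarded since n must be a positive integer.)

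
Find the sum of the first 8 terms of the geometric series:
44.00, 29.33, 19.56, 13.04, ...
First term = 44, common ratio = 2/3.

Sₙ = a(1 - rⁿ) / (1 - r)
S_8 = 44(1 - (2/3)^8) / (1 - (2/3))
S_8 = 44(1 - (256/6561)) / (1/3)
S_8 = 277420/2187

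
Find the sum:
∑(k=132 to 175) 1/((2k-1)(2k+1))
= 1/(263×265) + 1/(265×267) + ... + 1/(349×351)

Partial fractions: 1/((2k-1)(2k+1)) = (1/2)[1/(2k-1) - 1/(2k+1)]
The series telescopes:
= (1/2)[1/263 - 1/351]
= 44/92313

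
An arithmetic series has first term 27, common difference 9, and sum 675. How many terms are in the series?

Using S = n/2 × [2a + (n-1)d]
675 = n/2 × [2(27) + (n-1)(9)]
675 = n/2 × [54 + 9n - 9]
1350 = n × [45 + 9n]
9n² + (45)n - 1350 = 0
Discriminant: Δ = (45)² - 4(9)(-1350) = 2025 + 48600 = 50625
√Δ = 225
n = [-(45) + √Δ] / (2·9) = (-45 + 225) / 18 = 180 / 18 = 10
(The negative root is discarded since n must be a positive integer.)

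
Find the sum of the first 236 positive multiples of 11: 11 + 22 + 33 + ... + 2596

Factor out 11: = 11(1 + 2 + ... + 236) = 11 × n(n+1)/2
= 11 × 236×237/2
= 11 × 27966
= 307626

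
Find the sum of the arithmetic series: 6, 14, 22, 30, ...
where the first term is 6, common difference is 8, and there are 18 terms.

Sₙ = n/2 × (first + last)
Last term = a + (n-1)d = 6 + (18-1)×8 = 142
S_18 = 18/2 × (6 + 142)
S_18 = 18/2 × 148 = 1332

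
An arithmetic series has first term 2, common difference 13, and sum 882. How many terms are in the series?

Using S = n/2 × [2a + (n-1)d]
882 = n/2 × [2(2) + (n-1)(13)]
882 = n/2 × [4 + 13n - 13]
1764 = n × [-9 + 13n]
13n² + (-9)n - 1764 = 0
Discriminant: Δ = (-9)² - 4(13)(-1764) = 81 + 91728 = 91809
√Δ = 303
n = [-(-9) + √Δ] / (2·13) = (9 + 303) / 26 = 312 / 26 = 12
(The negative root is discarded since n must be a positive integer.)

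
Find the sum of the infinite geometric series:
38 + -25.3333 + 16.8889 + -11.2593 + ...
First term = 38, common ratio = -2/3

For |r| < 1, S = a / (1 - r)
S = 38 / (1 - (-2/3))
S = 38 / (5/3)
S = 114/5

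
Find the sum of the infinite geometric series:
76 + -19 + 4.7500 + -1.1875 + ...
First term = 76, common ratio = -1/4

For |r| < 1, S = a / (1 - r)
S = 76 / (1 - (-1/4))
S = 76 / (5/4)
S = 304/5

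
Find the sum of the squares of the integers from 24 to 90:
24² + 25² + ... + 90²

Use ∑_{k=1}^{n} k² = n(n+1)(2n+1)/6, then subtract the first 23 terms.
∑_{k=1}^{90} k² = 90×91×181/6 = 247065
∑_{k=1}^{23} k² = 23×24×47/6 = 4324
∑_{k=24}^{90} k² = 247065 - 4324 = 242741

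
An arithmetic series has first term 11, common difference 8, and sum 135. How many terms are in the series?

Using S = n/2 × [2a + (n-1)d]
135 = n/2 × [2(11) + (n-1)(8)]
135 = n/2 × [22 + 8n - 8]
270 = n × [14 + 8n]
8n² + (14)n - 270 = 0
Discriminant: Δ = (14)² - 4(8)(-270) = 196 + 8640 = 8836
√Δ = 94
n = [-(14) + √Δ] / (2·8) = (-14 + 94) / 16 = 80 / 16 = 5
(The negative root is discarded since n must be a positive integer.)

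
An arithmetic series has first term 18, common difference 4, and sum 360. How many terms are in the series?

Using S = n/2 × [2a + (n-1)d]
360 = n/2 × [2(18) + (n-1)(4)]
360 = n/2 × [36 + 4n - 4]
720 = n × [32 + 4n]
4n² + (32)n - 720 = 0
Discriminant: Δ = (32)² - 4(4)(-720) = 1024 + 11520 = 12544
√Δ = 112
n = [-(32) + √Δ] / (2·4) = (-32 + 112) / 8 = 80 / 8 = 10
(The negative root is discarded since n must be a positive integer.)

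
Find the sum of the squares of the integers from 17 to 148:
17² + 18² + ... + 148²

Use ∑_{k=1}^{n} k² = n(n+1)(2n+1)/6, then subtract the first 16 terms.
∑_{k=1}^{148} k² = 148×149×297/6 = 1091574
∑_{k=1}^{16} k² = 16×17×33/6 = 1496
∑_{k=17}^{148} k² = 1091574 - 1496 = 1090078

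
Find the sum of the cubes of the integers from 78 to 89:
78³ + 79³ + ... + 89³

Use ∑_{k=1}^{n} k³ = [n(n+1)/2]², then subtract the first 77 terms.
∑_{k=1}^{89} k³ = [89×90/2]² = 4005² = 16040025
∑_{k=1}^{77} k³ = [77×78/2]² = 3003² = 9018009
∑_{k=78}^{89} k³ = 16040025 - 9018009 = 7022016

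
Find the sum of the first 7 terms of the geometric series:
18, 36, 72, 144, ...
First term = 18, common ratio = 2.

Sₙ = a(1 - rⁿ) / (1 - r)
S_7 = 18(1 - 2^7) / (1 - 2)
S_7 = 18(1 - 128) / (-1)
S_7 = 2286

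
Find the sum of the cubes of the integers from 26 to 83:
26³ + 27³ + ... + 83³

Use ∑_{k=1}^{n} k³ = [n(n+1)/2]², then subtract the first 25 terms.
∑_{k=1}^{83} k³ = [83×84/2]² = 3486² = 12152196
∑_{k=1}^{25} k³ = [25×26/2]² = 325² = 105625
∑_{k=26}^{83} k³ = 12152196 - 105625 = 12046571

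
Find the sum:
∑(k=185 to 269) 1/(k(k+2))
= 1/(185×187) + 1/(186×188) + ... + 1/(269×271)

Partial fractions: 1/(k(k+2)) = (1/2)[1/k - 1/(k+2)]
Telescoping leaves the first two and last two terms:
= (1/2)[1/185 + 1/186 - 1/270 - 1/271]
= 142171/83925990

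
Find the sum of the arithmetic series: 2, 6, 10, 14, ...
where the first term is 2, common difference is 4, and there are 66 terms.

Sₙ = n/2 × (first + last)
Last term = a + (n-1)d = 2 + (66-1)×4 = 262
S_66 = 66/2 × (2 + 262)
S_66 = 66/2 × 264 = 8712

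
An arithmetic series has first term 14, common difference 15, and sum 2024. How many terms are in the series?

Using S = n/2 × [2a + (n-1)d]
2024 = n/2 × [2(14) + (n-1)(15)]
2024 = n/2 × [28 + 15n - 15]
4048 = n × [13 + 15n]
15n² + (13)n - 4048 = 0
Discriminant: Δ = (13)² - 4(15)(-4048) = 169 + 242880 = 243049
√Δ = 493
n = [-(13) + √Δ] / (2·15) = (-13 + 493) / 30 = 480 / 30 = 16
(The negative root is discarded since n must be a positive integer.)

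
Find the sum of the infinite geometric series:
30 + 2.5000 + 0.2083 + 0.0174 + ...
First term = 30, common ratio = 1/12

For |r| < 1, S = a / (1 - r)
S = 30 / (1 - (1/12))
S = 30 / (11/12)
S = 360/11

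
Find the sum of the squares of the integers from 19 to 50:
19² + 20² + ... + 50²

Use ∑_{k=1}^{n} k² = n(n+1)(2n+1)/6, then subtract the first 18 terms.
∑_{k=1}^{50} k² = 50×51×101/6 = 42925
∑_{k=1}^{18} k² = 18×19×37/6 = 2109
∑_{k=19}^{50} k² = 42925 - 2109 = 40816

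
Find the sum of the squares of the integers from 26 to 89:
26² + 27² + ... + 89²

Use ∑_{k=1}^{n} k² = n(n+1)(2n+1)/6, then subtract the first 25 terms.
∑_{k=1}^{89} k² = 89×90×179/6 = 238965
∑_{k=1}^{25} k² = 25×26×51/6 = 5525
∑_{k=26}^{89} k² = 238965 - 5525 = 233440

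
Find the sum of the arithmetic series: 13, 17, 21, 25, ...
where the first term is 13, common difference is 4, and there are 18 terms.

Sₙ = n/2 × (first + last)
Last term = a + (n-1)d = 13 + (18-1)×4 = 81
S_18 = 18/2 × (13 + 81)
S_18 = 18/2 × 94 = 846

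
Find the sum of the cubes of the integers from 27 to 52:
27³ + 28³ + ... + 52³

Use ∑_{k=1}^{n} k³ = [n(n+1)/2]², then subtract the first 26 terms.
∑_{k=1}^{52} k³ = [52×53/2]² = 1378² = 1898884
∑_{k=1}^{26} k³ = [26×27/2]² = 351² = 123201
∑_{k=27}^{52} k³ = 1898884 - 123201 = 1775683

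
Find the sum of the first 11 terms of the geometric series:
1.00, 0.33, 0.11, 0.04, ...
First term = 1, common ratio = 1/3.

Sₙ = a(1 - rⁿ) / (1 - r)
S_11 = 1(1 - (1/3)^11) / (1 - (1/3))
S_11 = 1(1 - (1/177147)) / (2/3)
S_11 = 88573/59049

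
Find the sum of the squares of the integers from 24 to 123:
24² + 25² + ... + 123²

Use ∑_{k=1}^{n} k² = n(n+1)(2n+1)/6, then subtract the first 23 terms.
∑_{k=1}^{123} k² = 123×124×247/6 = 627874
∑_{k=1}^{23} k² = 23×24×47/6 = 4324
∑_{k=24}^{123} k² = 627874 - 4324 = 623550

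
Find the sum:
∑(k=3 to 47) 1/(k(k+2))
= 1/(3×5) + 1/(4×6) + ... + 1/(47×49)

Partial fractions: 1/(k(k+2)) = (1/2)[1/k - 1/(k+2)]
Telescoping leaves the first two and last two terms:
= (1/2)[1/3 + 1/4 - 1/48 - 1/49]
= 425/1568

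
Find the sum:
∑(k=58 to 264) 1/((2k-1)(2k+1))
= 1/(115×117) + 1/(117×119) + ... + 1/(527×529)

Partial fractions: 1/((2k-1)(2k+1)) = (1/2)[1/(2k-1) - 1/(2k+1)]
The series telescopes:
= (1/2)[1/115 - 1/529]
= 9/2645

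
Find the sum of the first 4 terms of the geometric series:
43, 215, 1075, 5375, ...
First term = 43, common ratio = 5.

Sₙ = a(1 - rⁿ) / (1 - r)
S_4 = 43(1 - 5^4) / (1 - 5)
S_4 = 43(1 - 625) / (-4)
S_4 = 6708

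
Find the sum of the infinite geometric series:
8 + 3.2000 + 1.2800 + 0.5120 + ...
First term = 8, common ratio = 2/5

For |r| < 1, S = a / (1 - r)
S = 8 / (1 - (2/5))
S = 8 / (3/5)
S = 40/3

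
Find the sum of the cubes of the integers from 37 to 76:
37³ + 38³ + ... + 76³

Use ∑_{k=1}^{n} k³ = [n(n+1)/2]², then subtract the first 36 terms.
∑_{k=1}^{76} k³ = [76×77/2]² = 2926² = 8561476
∑_{k=1}^{36} k³ = [36×37/2]² = 666² = 443556
∑_{k=37}^{76} k³ = 8561476 - 443556 = 8117920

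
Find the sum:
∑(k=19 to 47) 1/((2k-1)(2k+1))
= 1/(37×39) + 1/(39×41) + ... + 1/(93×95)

Partial fractions: 1/((2k-1)(2k+1)) = (1/2)[1/(2k-1) - 1/(2k+1)]
The series telescopes:
= (1/2)[1/37 - 1/95]
= 29/3515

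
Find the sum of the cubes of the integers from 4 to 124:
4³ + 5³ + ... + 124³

Use ∑_{k=1}^{n} k³ = [n(n+1)/2]², then subtract the first 3 terms.
∑_{k=1}^{124} k³ = [124×125/2]² = 7750² = 60062500
∑_{k=1}^{3} k³ = [3×4/2]² = 6² = 36
∑_{k=4}^{124} k³ = 60062500 - 36 = 60062464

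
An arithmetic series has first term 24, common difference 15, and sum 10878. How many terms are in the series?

Using S = n/2 × [2a + (n-1)d]
10878 = n/2 × [2(24) + (n-1)(15)]
10878 = n/2 × [48 + 15n - 15]
21756 = n × [33 + 15n]
15n² + (33)n - 21756 = 0
Discriminant: Δ = (33)² - 4(15)(-21756) = 1089 + 1305360 = 1306449
√Δ = 1143
n = [-(33) + √Δ] / (2·15) = (-33 + 1143) / 30 = 1110 / 30 = 37
(The negative root is discarded since n must be a positive integer.)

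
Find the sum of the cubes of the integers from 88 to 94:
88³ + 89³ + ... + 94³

Use ∑_{k=1}^{n} k³ = [n(n+1)/2]², then subtract the first 87 terms.
∑_{k=1}^{94} k³ = [94×95/2]² = 4465² = 19936225
∑_{k=1}^{87} k³ = [87×88/2]² = 3828² = 14653584
∑_{k=88}^{94} k³ = 19936225 - 14653584 = 5282641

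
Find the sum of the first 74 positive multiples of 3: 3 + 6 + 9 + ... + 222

Factor out 3: = 3(1 + 2 + ... + 74) = 3 × n(n+1)/2
= 3 × 74×75/2
= 3 × 2775
= 8325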